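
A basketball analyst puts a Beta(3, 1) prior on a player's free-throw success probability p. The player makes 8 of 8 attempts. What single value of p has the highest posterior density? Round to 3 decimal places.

1.000

Posterior: Beta(3+8, 1+0) = Beta(11, 1).
Since β = 1 ≤ 1 and α > 1, the Beta density is monotone increasing on [0,1]; the mode is at 1.
Mean = 11/(11+1) = 0.917.
This is the posterior mode — the MAP estimate.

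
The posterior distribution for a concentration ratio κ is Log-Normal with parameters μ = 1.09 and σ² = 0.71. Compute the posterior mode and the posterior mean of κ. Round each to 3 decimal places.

Mode = exp(μ − σ²) = exp(0.38) = 1.462.
Mean = exp(μ + σ²/2) = exp(1.445) = 4.242.

MAP: 1.462. Posterior mean: 4.242.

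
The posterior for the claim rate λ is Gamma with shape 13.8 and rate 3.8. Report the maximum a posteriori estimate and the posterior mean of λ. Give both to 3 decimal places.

MAP = 3.368; posterior mean = 3.632

Mode = (α−1)/β = 12.8/3.8 = 3.368.
Mean = α/β = 13.8/3.8 = 3.632.
Mean > mode: the posterior has a right tail.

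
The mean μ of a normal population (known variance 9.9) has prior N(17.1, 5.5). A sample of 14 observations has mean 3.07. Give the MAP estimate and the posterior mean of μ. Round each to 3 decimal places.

MAP estimate = 4.668, posterior mean = 4.668

Posterior for μ is Normal. Precision-weighted mean: (1/5.5·17.1 + 14/9.9·3.07) / (1/5.5 + 14/9.9) = 4.668.
A Normal posterior is symmetric, so mode = mean.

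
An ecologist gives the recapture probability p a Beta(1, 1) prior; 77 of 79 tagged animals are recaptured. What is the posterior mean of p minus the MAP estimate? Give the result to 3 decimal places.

-0.012

Posterior: Beta(1+77, 1+2) = Beta(78, 3).
Mode = (78−1)/(78+3−2) = 77/79 = 0.975.
With a flat prior the MAP equals the MLE, 77/79.
Mean = 78/(78+3) = 78/81 = 0.963.
Difference = 0.963 − 0.975 = -0.012.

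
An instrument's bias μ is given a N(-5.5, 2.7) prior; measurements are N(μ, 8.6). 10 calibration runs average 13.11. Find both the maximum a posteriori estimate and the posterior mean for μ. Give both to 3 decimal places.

Posterior for μ is Normal. Precision-weighted mean: (1/2.7·-5.5 + 10/8.6·13.11) / (1/2.7 + 10/8.6) = 8.614.
A Normal posterior is symmetric, so mode = mean.

MAP: 8.614. Posterior mean: 8.614.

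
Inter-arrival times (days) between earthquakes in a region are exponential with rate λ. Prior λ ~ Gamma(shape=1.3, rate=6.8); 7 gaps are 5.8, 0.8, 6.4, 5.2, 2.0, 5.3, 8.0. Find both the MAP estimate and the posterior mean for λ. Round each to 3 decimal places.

Σ times = 33.5. Posterior: Gamma(shape = 1.3+7 = 8.3, rate = 6.8+33.5 = 40.3).
Mode = (α−1)/β = 7.3/40.3 = 0.181.
Mean = α/β = 8.3/40.3 = 0.206.

λ_MAP = 0.181, E[λ|data] = 0.206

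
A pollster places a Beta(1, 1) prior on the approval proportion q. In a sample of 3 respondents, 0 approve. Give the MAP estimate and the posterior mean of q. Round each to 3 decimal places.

MAP: 0.000. Posterior mean: 0.200.

Posterior: Beta(1+0, 1+3) = Beta(1, 4).
Since α = 1 ≤ 1 and β > 1, the Beta density is monotone decreasing on [0,1]; the mode is at 0.
Mean = 1/(1+4) = 0.200.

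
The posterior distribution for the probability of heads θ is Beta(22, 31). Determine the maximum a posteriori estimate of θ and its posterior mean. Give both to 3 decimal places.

Mode = (22−1)/(22+31−2) = 21/51 = 0.412.
Mean = 22/(22+31) = 22/53 = 0.415.

MAP = 0.412; posterior mean = 0.415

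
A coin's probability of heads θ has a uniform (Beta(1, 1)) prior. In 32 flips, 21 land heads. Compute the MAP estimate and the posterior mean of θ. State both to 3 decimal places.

MAP = 0.656, posterior mean = 0.647

Posterior: Beta(1+21, 1+11) = Beta(22, 12).
Mode = (22−1)/(22+12−2) = 21/32 = 0.656.
With a flat prior the MAP equals the MLE, 21/32.
Mean = 22/(22+12) = 22/34 = 0.647.
Left-skewed posterior ⇒ mean < mode.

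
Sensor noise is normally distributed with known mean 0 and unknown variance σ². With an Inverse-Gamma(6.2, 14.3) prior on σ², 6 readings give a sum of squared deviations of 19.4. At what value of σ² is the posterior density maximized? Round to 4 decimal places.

2.3529

Posterior: Inverse-Gamma(shape = 6.2+6/2 = 9.2, scale = 14.3+19.4/2 = 24.0).
Mode = β/(α+1) = 24.0/10.2 = 2.3529.
Mean = β/(α−1) = 24.0/8.2 = 2.9268.
This is the posterior mode — the MAP estimate.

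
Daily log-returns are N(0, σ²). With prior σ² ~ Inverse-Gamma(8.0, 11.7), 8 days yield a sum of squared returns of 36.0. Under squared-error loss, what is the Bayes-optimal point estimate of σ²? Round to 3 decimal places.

2.700

Posterior: Inverse-Gamma(shape = 8.0+8/2 = 12.0, scale = 11.7+36.0/2 = 29.7).
Mode = β/(α+1) = 29.7/13.0 = 2.285.
Mean = β/(α−1) = 29.7/11.0 = 2.700.
Squared-error loss ⇒ the optimal estimator is the posterior mean.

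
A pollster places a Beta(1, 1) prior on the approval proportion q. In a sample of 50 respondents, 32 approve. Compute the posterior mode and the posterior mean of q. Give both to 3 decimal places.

MAP: 0.640. Posterior mean: 0.635.

Posterior: Beta(1+32, 1+18) = Beta(33, 19).
Mode = (33−1)/(33+19−2) = 32/50 = 0.640.
Mean = 33/(33+19) = 33/52 = 0.635.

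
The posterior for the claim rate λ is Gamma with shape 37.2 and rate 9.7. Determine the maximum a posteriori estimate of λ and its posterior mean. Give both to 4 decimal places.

Mode = (α−1)/β = 36.2/9.7 = 3.7320.
Mean = α/β = 37.2/9.7 = 3.8351.
Mean > mode: the posterior has a right tail.

λ_MAP = 3.7320, E[λ|data] = 3.8351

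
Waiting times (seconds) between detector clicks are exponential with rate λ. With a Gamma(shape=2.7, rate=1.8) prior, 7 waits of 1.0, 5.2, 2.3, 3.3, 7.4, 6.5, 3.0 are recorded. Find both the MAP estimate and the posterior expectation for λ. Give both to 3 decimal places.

MAP: 0.285. Posterior mean: 0.318.

Σ times = 28.7. Posterior: Gamma(shape = 2.7+7 = 9.7, rate = 1.8+28.7 = 30.5).
Mode = (α−1)/β = 8.7/30.5 = 0.285.
Mean = α/β = 9.7/30.5 = 0.318.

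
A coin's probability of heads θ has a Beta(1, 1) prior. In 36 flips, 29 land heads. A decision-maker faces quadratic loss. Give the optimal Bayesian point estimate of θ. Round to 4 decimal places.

Posterior: Beta(1+29, 1+7) = Beta(30, 8).
Mode = (30−1)/(30+8−2) = 29/36 = 0.8056.
Mean = 30/(30+8) = 30/38 = 0.7895.
Quadratic loss ⇒ the optimal estimator is the posterior mean.

0.7895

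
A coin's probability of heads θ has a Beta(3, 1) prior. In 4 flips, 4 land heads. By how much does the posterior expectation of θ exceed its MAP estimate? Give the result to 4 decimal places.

Posterior: Beta(3+4, 1+0) = Beta(7, 1).
Since β = 1 ≤ 1 and α > 1, the Beta density is monotone increasing on [0,1]; the mode is at 1.
Mean = 7/(7+1) = 0.8750.
Difference = 0.8750 − 1.0000 = -0.1250.

-0.1250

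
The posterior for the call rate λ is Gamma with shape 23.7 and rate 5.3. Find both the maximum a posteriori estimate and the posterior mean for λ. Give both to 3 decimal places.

maximum a posteriori estimate = 4.283, posterior mean = 4.472

Mode = (α−1)/β = 22.7/5.3 = 4.283.
Mean = α/β = 23.7/5.3 = 4.472.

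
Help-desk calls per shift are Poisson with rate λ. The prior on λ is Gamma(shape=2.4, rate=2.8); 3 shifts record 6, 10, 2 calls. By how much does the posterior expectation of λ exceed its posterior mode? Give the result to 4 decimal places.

0.1724

Σ counts = 18. Posterior: Gamma(shape = 2.4+18 = 20.4, rate = 2.8+3 = 5.8).
Mode = (α−1)/β = 19.4/5.8 = 3.3448.
Mean = α/β = 20.4/5.8 = 3.5172.
Difference = 3.5172 − 3.3448 = 0.1724.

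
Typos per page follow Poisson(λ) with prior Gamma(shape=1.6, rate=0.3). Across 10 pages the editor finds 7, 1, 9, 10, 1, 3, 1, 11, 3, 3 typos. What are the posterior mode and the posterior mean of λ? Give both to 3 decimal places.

λ_MAP = 4.816, E[λ|data] = 4.913

Σ counts = 49. Posterior: Gamma(shape = 1.6+49 = 50.6, rate = 0.3+10 = 10.3).
Mode = (α−1)/β = 49.6/10.3 = 4.816.
Mean = α/β = 50.6/10.3 = 4.913.
The mean is pulled above the mode by the posterior's right skew.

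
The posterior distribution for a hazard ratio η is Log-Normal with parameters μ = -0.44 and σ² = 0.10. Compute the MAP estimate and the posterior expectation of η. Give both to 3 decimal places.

MAP: 0.583. Posterior mean: 0.677.

Mode = exp(μ − σ²) = exp(-0.54) = 0.583.
Mean = exp(μ + σ²/2) = exp(-0.390) = 0.677.
Right-skewed posterior ⇒ mode < mean.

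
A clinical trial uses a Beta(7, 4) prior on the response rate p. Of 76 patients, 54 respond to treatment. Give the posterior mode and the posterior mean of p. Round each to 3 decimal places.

p_MAP = 0.706, E[p|data] = 0.701

Posterior: Beta(7+54, 4+22) = Beta(61, 26).
Mode = (61−1)/(61+26−2) = 60/85 = 0.706.
Mean = 61/(61+26) = 61/87 = 0.701.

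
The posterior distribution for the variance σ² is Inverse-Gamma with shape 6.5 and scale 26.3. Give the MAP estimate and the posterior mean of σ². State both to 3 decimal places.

MAP = 3.507, posterior mean = 4.782

Mode = β/(α+1) = 26.3/7.5 = 3.507.
Mean = β/(α−1) = 26.3/5.5 = 4.782.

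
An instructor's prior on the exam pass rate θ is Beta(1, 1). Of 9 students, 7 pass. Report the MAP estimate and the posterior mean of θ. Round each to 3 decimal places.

MAP estimate = 0.778, posterior mean = 0.727

Posterior: Beta(1+7, 1+2) = Beta(8, 3).
Mode = (8−1)/(8+3−2) = 7/9 = 0.778.
With a flat prior the MAP equals the MLE, 7/9.
Mean = 8/(8+3) = 8/11 = 0.727.
The posterior is left-skewed, so the mode exceeds the mean.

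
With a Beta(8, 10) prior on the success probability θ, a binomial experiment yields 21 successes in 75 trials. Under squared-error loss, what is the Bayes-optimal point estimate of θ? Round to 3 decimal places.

0.312

Posterior: Beta(8+21, 10+54) = Beta(29, 64).
Mode = (29−1)/(29+64−2) = 28/91 = 0.308.
Mean = 29/(29+64) = 29/93 = 0.312.
Squared-error loss ⇒ the optimal estimator is the posterior mean.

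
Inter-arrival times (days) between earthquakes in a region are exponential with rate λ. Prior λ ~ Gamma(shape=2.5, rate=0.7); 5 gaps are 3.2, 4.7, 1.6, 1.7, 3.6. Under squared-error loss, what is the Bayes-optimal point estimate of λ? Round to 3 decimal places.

0.484

Σ times = 14.8. Posterior: Gamma(shape = 2.5+5 = 7.5, rate = 0.7+14.8 = 15.5).
Mode = (α−1)/β = 6.5/15.5 = 0.419.
Mean = α/β = 7.5/15.5 = 0.484.
Squared-error loss ⇒ the optimal estimator is the posterior mean.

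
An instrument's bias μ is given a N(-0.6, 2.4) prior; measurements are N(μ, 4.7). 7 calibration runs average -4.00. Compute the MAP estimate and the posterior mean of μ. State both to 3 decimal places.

Posterior for μ is Normal. Precision-weighted mean: (1/2.4·-0.6 + 7/4.7·-4.00) / (1/2.4 + 7/4.7) = -3.257.
A Normal posterior is symmetric, so mode = mean.

MAP estimate = -3.257, posterior mean = -3.257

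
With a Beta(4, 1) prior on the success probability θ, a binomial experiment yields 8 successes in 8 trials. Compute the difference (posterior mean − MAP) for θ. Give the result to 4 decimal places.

Posterior: Beta(4+8, 1+0) = Beta(12, 1).
Since β = 1 ≤ 1 and α > 1, the Beta density is monotone increasing on [0,1]; the mode is at 1.
Mean = 12/(12+1) = 0.9231.
Difference = 0.9231 − 1.0000 = -0.0769.

-0.0769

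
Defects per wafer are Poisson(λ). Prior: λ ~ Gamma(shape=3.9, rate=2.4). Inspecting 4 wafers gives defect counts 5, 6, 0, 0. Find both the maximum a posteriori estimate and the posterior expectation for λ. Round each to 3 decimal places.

MAP = 2.172; posterior mean = 2.328

Σ counts = 11. Posterior: Gamma(shape = 3.9+11 = 14.9, rate = 2.4+4 = 6.4).
Mode = (α−1)/β = 13.9/6.4 = 2.172.
Mean = α/β = 14.9/6.4 = 2.328.
Right-skewed posterior ⇒ mode < mean.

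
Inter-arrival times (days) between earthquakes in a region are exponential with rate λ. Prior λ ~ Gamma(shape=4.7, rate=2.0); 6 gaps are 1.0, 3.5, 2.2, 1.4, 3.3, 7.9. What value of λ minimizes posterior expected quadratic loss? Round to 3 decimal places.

0.502

Σ times = 19.3. Posterior: Gamma(shape = 4.7+6 = 10.7, rate = 2.0+19.3 = 21.3).
Mode = (α−1)/β = 9.7/21.3 = 0.455.
Mean = α/β = 10.7/21.3 = 0.502.
Quadratic loss ⇒ the optimal estimator is the posterior mean.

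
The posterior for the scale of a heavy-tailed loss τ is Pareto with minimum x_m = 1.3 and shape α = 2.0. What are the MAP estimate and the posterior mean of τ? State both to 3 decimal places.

MAP = 1.300; posterior mean = 2.600

The Pareto density is strictly decreasing on [x_m, ∞), so the mode is x_m = 1.300.
Mean = α·x_m/(α−1) = 2.0·1.3/1.0 = 2.600.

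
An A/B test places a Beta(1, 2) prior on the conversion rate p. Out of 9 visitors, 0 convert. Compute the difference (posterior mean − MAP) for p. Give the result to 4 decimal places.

0.0833

Posterior: Beta(1+0, 2+9) = Beta(1, 11).
Since α = 1 ≤ 1 and β > 1, the Beta density is monotone decreasing on [0,1]; the mode is at 0.
Mean = 1/(1+11) = 0.0833.
Difference = 0.0833 − 0.0000 = 0.0833.
The posterior is right-skewed, so the mean exceeds the mode.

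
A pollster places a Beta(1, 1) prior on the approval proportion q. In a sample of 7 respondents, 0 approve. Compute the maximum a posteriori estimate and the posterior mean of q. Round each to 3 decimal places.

q_MAP = 0.000, E[q|data] = 0.111

Posterior: Beta(1+0, 1+7) = Beta(1, 8).
Since α = 1 ≤ 1 and β > 1, the Beta density is monotone decreasing on [0,1]; the mode is at 0.
Mean = 1/(1+8) = 0.111.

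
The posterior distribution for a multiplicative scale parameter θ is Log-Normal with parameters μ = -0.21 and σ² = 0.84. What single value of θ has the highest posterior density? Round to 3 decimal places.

0.350

Mode = exp(μ − σ²) = exp(-1.05) = 0.350.
Mean = exp(μ + σ²/2) = exp(0.210) = 1.234.
This is the posterior mode — the MAP estimate.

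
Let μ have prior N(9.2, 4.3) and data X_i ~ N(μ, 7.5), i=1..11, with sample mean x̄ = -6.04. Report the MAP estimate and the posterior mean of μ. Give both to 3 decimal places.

Posterior for μ is Normal. Precision-weighted mean: (1/4.3·9.2 + 11/7.5·-6.04) / (1/4.3 + 11/7.5) = -3.954.
A Normal posterior is symmetric, so mode = mean.

MAP estimate = -3.954, posterior mean = -3.954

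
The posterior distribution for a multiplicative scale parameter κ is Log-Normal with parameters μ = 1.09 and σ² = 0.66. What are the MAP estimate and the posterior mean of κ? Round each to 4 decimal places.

MAP = 1.5373, posterior mean = 4.1371

Mode = exp(μ − σ²) = exp(0.43) = 1.5373.
Mean = exp(μ + σ²/2) = exp(1.420) = 4.1371.
Mean > mode: the posterior has a right tail.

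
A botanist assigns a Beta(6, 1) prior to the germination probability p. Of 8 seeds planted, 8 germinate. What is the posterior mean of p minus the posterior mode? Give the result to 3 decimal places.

-0.067

Posterior: Beta(6+8, 1+0) = Beta(14, 1).
Since β = 1 ≤ 1 and α > 1, the Beta density is monotone increasing on [0,1]; the mode is at 1.
Mean = 14/(14+1) = 0.933.
Difference = 0.933 − 1.000 = -0.067.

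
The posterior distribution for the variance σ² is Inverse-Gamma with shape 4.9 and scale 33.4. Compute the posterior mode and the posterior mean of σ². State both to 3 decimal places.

MAP = 5.661, posterior mean = 8.564

Mode = β/(α+1) = 33.4/5.9 = 5.661.
Mean = β/(α−1) = 33.4/3.9 = 8.564.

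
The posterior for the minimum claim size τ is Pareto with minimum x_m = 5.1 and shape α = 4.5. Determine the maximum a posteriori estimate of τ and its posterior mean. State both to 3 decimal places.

MAP = 5.100; posterior mean = 6.557

The Pareto density is strictly decreasing on [x_m, ∞), so the mode is x_m = 5.100.
Mean = α·x_m/(α−1) = 4.5·5.1/3.5 = 6.557.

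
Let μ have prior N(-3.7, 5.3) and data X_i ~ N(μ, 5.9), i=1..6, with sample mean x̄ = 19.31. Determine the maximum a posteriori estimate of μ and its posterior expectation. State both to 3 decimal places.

MAP = 15.709; posterior mean = 15.709

Posterior for μ is Normal. Precision-weighted mean: (1/5.3·-3.7 + 6/5.9·19.31) / (1/5.3 + 6/5.9) = 15.709.
A Normal posterior is symmetric, so mode = mean.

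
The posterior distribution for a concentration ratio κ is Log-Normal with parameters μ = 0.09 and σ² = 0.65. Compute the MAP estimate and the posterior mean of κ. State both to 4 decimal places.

Mode = exp(μ − σ²) = exp(-0.56) = 0.5712.
Mean = exp(μ + σ²/2) = exp(0.415) = 1.5144.
The posterior is right-skewed, so the mean exceeds the mode.

MAP = 0.5712; posterior mean = 1.5144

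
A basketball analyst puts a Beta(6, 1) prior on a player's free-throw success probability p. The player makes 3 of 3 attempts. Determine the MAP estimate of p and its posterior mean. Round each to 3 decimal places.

Posterior: Beta(6+3, 1+0) = Beta(9, 1).
Since β = 1 ≤ 1 and α > 1, the Beta density is monotone increasing on [0,1]; the mode is at 1.
Mean = 9/(9+1) = 0.900.

MAP = 1.000; posterior mean = 0.900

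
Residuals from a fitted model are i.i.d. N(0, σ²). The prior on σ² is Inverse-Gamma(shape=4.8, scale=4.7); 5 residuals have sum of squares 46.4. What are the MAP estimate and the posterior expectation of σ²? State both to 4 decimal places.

Posterior: Inverse-Gamma(shape = 4.8+5/2 = 7.3, scale = 4.7+46.4/2 = 27.9).
Mode = β/(α+1) = 27.9/8.3 = 3.3614.
Mean = β/(α−1) = 27.9/6.3 = 4.4286.
The mean is pulled above the mode by the posterior's right skew.

MAP estimate = 3.3614, posterior expectation = 4.4286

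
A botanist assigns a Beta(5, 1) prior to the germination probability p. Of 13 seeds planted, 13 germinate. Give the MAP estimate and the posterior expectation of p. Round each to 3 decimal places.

MAP estimate = 1.000, posterior expectation = 0.947

Posterior: Beta(5+13, 1+0) = Beta(18, 1).
Since β = 1 ≤ 1 and α > 1, the Beta density is monotone increasing on [0,1]; the mode is at 1.
Mean = 18/(18+1) = 0.947.
Mode > mean: the posterior has a left tail.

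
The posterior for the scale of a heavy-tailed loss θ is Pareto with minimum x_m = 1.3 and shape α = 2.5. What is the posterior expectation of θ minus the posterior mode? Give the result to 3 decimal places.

The Pareto density is strictly decreasing on [x_m, ∞), so the mode is x_m = 1.300.
Mean = α·x_m/(α−1) = 2.5·1.3/1.5 = 2.167.
Difference = 2.167 − 1.300 = 0.867.
Mean > mode: the posterior has a right tail.

0.867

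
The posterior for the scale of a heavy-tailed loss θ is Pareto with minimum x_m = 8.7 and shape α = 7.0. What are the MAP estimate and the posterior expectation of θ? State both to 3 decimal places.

MAP = 8.700, posterior mean = 10.150

The Pareto density is strictly decreasing on [x_m, ∞), so the mode is x_m = 8.700.
Mean = α·x_m/(α−1) = 7.0·8.7/6.0 = 10.150.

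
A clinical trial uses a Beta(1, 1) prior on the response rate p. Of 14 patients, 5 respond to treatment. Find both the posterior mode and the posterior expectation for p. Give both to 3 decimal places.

MAP: 0.357. Posterior mean: 0.375.

Posterior: Beta(1+5, 1+9) = Beta(6, 10).
Mode = (6−1)/(6+10−2) = 5/14 = 0.357.
With a flat prior the MAP equals the MLE, 5/14.
Mean = 6/(6+10) = 6/16 = 0.375.
Right-skewed posterior ⇒ mode < mean.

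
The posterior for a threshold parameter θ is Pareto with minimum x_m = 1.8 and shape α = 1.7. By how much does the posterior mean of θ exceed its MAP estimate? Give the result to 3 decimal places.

2.571

The Pareto density is strictly decreasing on [x_m, ∞), so the mode is x_m = 1.800.
Mean = α·x_m/(α−1) = 1.7·1.8/0.7 = 4.371.
Difference = 4.371 − 1.800 = 2.571.
Right-skewed posterior ⇒ mode < mean.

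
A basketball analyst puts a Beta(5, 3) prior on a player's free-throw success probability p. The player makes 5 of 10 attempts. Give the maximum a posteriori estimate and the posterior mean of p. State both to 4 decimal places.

MAP: 0.5625. Posterior mean: 0.5556.

Posterior: Beta(5+5, 3+5) = Beta(10, 8).
Mode = (10−1)/(10+8−2) = 9/16 = 0.5625.
Mean = 10/(10+8) = 10/18 = 0.5556.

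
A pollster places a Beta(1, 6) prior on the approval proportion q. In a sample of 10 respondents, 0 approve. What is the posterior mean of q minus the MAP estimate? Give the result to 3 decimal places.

0.059

Posterior: Beta(1+0, 6+10) = Beta(1, 16).
Since α = 1 ≤ 1 and β > 1, the Beta density is monotone decreasing on [0,1]; the mode is at 0.
Mean = 1/(1+16) = 0.059.
Difference = 0.059 − 0.000 = 0.059.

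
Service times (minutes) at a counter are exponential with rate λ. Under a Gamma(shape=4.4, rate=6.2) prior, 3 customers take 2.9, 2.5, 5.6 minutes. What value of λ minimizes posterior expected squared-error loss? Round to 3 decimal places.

Σ times = 11.0. Posterior: Gamma(shape = 4.4+3 = 7.4, rate = 6.2+11.0 = 17.2).
Mode = (α−1)/β = 6.4/17.2 = 0.372.
Mean = α/β = 7.4/17.2 = 0.430.
Squared-error loss ⇒ the optimal estimator is the posterior mean.

0.430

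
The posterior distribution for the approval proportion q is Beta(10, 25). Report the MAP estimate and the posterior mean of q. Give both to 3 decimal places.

MAP: 0.273. Posterior mean: 0.286.

Mode = (10−1)/(10+25−2) = 9/33 = 0.273.
Mean = 10/(10+25) = 10/35 = 0.286.
Mean > mode: the posterior has a right tail.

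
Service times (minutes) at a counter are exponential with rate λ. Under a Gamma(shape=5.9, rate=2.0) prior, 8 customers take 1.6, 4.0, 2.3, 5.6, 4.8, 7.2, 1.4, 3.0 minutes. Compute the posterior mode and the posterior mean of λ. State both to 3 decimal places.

MAP = 0.404, posterior mean = 0.436

Σ times = 29.9. Posterior: Gamma(shape = 5.9+8 = 13.9, rate = 2.0+29.9 = 31.9).
Mode = (α−1)/β = 12.9/31.9 = 0.404.
Mean = α/β = 13.9/31.9 = 0.436.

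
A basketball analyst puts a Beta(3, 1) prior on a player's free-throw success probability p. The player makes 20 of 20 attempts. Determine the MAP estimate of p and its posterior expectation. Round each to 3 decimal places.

Posterior: Beta(3+20, 1+0) = Beta(23, 1).
Since β = 1 ≤ 1 and α > 1, the Beta density is monotone increasing on [0,1]; the mode is at 1.
Mean = 23/(23+1) = 0.958.
Left-skewed posterior ⇒ mean < mode.

MAP = 1.000; posterior mean = 0.958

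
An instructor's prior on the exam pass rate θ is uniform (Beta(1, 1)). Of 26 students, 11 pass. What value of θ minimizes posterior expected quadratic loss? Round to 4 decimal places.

Posterior: Beta(1+11, 1+15) = Beta(12, 16).
Mode = (12−1)/(12+16−2) = 11/26 = 0.4231.
With a flat prior the MAP equals the MLE, 11/26.
Mean = 12/(12+16) = 12/28 = 0.4286.
Quadratic loss ⇒ the optimal estimator is the posterior mean.

0.4286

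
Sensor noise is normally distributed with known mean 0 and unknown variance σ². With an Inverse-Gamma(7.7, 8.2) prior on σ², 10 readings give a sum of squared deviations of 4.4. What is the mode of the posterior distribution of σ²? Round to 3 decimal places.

0.759

Posterior: Inverse-Gamma(shape = 7.7+10/2 = 12.7, scale = 8.2+4.4/2 = 10.4).
Mode = β/(α+1) = 10.4/13.7 = 0.759.
Mean = β/(α−1) = 10.4/11.7 = 0.889.
This is the posterior mode — the MAP estimate.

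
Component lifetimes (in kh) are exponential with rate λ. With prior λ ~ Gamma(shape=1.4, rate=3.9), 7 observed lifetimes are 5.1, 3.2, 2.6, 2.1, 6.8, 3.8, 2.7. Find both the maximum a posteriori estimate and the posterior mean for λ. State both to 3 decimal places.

Σ times = 26.3. Posterior: Gamma(shape = 1.4+7 = 8.4, rate = 3.9+26.3 = 30.2).
Mode = (α−1)/β = 7.4/30.2 = 0.245.
Mean = α/β = 8.4/30.2 = 0.278.

MAP = 0.245; posterior mean = 0.278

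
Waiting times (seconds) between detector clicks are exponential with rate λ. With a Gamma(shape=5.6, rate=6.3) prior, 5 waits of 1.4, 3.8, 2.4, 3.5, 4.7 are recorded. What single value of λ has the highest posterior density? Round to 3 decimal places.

Σ times = 15.8. Posterior: Gamma(shape = 5.6+5 = 10.6, rate = 6.3+15.8 = 22.1).
Mode = (α−1)/β = 9.6/22.1 = 0.434.
Mean = α/β = 10.6/22.1 = 0.480.
This is the posterior mode — the MAP estimate.

0.434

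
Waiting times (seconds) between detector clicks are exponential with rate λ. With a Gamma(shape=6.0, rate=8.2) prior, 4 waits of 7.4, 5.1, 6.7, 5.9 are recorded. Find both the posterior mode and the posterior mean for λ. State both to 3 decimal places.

posterior mode = 0.270, posterior mean = 0.300

Σ times = 25.1. Posterior: Gamma(shape = 6.0+4 = 10.0, rate = 8.2+25.1 = 33.3).
Mode = (α−1)/β = 9.0/33.3 = 0.270.
Mean = α/β = 10.0/33.3 = 0.300.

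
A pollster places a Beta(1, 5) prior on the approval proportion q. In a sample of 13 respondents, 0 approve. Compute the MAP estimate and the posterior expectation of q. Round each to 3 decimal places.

Posterior: Beta(1+0, 5+13) = Beta(1, 18).
Since α = 1 ≤ 1 and β > 1, the Beta density is monotone decreasing on [0,1]; the mode is at 0.
Mean = 1/(1+18) = 0.053.
Right-skewed posterior ⇒ mode < mean.

MAP = 0.000, posterior mean = 0.053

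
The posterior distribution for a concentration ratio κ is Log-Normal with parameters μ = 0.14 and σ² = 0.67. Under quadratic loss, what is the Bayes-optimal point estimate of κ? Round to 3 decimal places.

1.608

Mode = exp(μ − σ²) = exp(-0.53) = 0.589.
Mean = exp(μ + σ²/2) = exp(0.475) = 1.608.
Quadratic loss ⇒ the optimal estimator is the posterior mean.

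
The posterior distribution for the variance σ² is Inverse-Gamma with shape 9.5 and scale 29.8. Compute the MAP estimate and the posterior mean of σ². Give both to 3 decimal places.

MAP: 2.838. Posterior mean: 3.506.

Mode = β/(α+1) = 29.8/10.5 = 2.838.
Mean = β/(α−1) = 29.8/8.5 = 3.506.
The mean is pulled above the mode by the posterior's right skew.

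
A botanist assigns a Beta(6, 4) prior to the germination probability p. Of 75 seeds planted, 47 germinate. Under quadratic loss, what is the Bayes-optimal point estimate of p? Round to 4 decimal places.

0.6235

Posterior: Beta(6+47, 4+28) = Beta(53, 32).
Mode = (53−1)/(53+32−2) = 52/83 = 0.6265.
Mean = 53/(53+32) = 53/85 = 0.6235.
Quadratic loss ⇒ the optimal estimator is the posterior mean.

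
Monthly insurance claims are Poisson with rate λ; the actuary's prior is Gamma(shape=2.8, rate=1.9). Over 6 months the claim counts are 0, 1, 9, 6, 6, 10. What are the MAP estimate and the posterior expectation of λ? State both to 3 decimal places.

Σ counts = 32. Posterior: Gamma(shape = 2.8+32 = 34.8, rate = 1.9+6 = 7.9).
Mode = (α−1)/β = 33.8/7.9 = 4.278.
Mean = α/β = 34.8/7.9 = 4.405.
The mean is pulled above the mode by the posterior's right skew.

MAP = 4.278; posterior mean = 4.405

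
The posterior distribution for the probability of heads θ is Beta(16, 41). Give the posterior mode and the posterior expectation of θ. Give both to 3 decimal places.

MAP: 0.273. Posterior mean: 0.281.

Mode = (16−1)/(16+41−2) = 15/55 = 0.273.
Mean = 16/(16+41) = 16/57 = 0.281.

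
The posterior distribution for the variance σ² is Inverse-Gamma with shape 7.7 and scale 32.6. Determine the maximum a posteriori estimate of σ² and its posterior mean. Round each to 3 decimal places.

MAP: 3.747. Posterior mean: 4.866.

Mode = β/(α+1) = 32.6/8.7 = 3.747.
Mean = β/(α−1) = 32.6/6.7 = 4.866.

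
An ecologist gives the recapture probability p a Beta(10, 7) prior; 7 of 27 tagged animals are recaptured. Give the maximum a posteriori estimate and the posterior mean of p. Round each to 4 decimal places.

maximum a posteriori estimate = 0.3810, posterior mean = 0.3864

Posterior: Beta(10+7, 7+20) = Beta(17, 27).
Mode = (17−1)/(17+27−2) = 16/42 = 0.3810.
Mean = 17/(17+27) = 17/44 = 0.3864.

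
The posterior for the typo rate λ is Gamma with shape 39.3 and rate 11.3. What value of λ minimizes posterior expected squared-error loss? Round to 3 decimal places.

Mode = (α−1)/β = 38.3/11.3 = 3.389.
Mean = α/β = 39.3/11.3 = 3.478.
Squared-error loss ⇒ the optimal estimator is the posterior mean.

3.478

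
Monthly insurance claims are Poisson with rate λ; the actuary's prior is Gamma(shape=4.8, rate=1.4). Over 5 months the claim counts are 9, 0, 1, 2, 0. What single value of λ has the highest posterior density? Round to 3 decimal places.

2.469

Σ counts = 12. Posterior: Gamma(shape = 4.8+12 = 16.8, rate = 1.4+5 = 6.4).
Mode = (α−1)/β = 15.8/6.4 = 2.469.
Mean = α/β = 16.8/6.4 = 2.625.
This is the posterior mode — the MAP estimate.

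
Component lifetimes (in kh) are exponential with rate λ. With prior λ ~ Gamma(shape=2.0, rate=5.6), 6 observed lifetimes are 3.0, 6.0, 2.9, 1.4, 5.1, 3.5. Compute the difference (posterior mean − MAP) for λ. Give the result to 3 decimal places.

0.036

Σ times = 21.9. Posterior: Gamma(shape = 2.0+6 = 8.0, rate = 5.6+21.9 = 27.5).
Mode = (α−1)/β = 7.0/27.5 = 0.255.
Mean = α/β = 8.0/27.5 = 0.291.
Difference = 0.291 − 0.255 = 0.036.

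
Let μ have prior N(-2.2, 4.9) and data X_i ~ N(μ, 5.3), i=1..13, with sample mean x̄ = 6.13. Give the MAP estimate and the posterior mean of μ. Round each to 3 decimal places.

μ_MAP = 5.490, E[μ|data] = 5.490

Posterior for μ is Normal. Precision-weighted mean: (1/4.9·-2.2 + 13/5.3·6.13) / (1/4.9 + 13/5.3) = 5.490.
A Normal posterior is symmetric, so mode = mean.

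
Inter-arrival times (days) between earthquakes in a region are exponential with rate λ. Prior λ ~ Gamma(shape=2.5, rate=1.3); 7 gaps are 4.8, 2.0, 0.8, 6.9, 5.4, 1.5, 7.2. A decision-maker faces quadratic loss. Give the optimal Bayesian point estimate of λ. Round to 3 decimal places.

Σ times = 28.6. Posterior: Gamma(shape = 2.5+7 = 9.5, rate = 1.3+28.6 = 29.9).
Mode = (α−1)/β = 8.5/29.9 = 0.284.
Mean = α/β = 9.5/29.9 = 0.318.
Quadratic loss ⇒ the optimal estimator is the posterior mean.

0.318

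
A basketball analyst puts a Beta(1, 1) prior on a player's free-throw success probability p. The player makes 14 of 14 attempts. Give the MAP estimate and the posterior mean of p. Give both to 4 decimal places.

Posterior: Beta(1+14, 1+0) = Beta(15, 1).
Since β = 1 ≤ 1 and α > 1, the Beta density is monotone increasing on [0,1]; the mode is at 1.
Mean = 15/(15+1) = 0.9375.
Left-skewed posterior ⇒ mean < mode.

MAP = 1.0000; posterior mean = 0.9375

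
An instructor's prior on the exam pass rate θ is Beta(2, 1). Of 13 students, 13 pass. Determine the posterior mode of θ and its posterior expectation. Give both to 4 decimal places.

MAP: 1.0000. Posterior mean: 0.9375.

Posterior: Beta(2+13, 1+0) = Beta(15, 1).
Since β = 1 ≤ 1 and α > 1, the Beta density is monotone increasing on [0,1]; the mode is at 1.
Mean = 15/(15+1) = 0.9375.
The posterior is left-skewed, so the mode exceeds the mean.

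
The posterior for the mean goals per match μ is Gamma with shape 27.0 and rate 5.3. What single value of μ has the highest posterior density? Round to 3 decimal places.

Mode = (α−1)/β = 26.0/5.3 = 4.906.
Mean = α/β = 27.0/5.3 = 5.094.
This is the posterior mode — the MAP estimate.

4.906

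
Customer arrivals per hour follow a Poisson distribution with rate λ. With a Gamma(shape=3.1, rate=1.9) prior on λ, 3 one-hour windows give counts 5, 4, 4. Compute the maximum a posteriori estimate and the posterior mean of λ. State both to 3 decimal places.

Σ counts = 13. Posterior: Gamma(shape = 3.1+13 = 16.1, rate = 1.9+3 = 4.9).
Mode = (α−1)/β = 15.1/4.9 = 3.082.
Mean = α/β = 16.1/4.9 = 3.286.

maximum a posteriori estimate = 3.082, posterior mean = 3.286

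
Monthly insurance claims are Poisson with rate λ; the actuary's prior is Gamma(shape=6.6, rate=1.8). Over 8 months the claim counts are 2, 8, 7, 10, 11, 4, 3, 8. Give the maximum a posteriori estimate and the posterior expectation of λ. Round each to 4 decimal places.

Σ counts = 53. Posterior: Gamma(shape = 6.6+53 = 59.6, rate = 1.8+8 = 9.8).
Mode = (α−1)/β = 58.6/9.8 = 5.9796.
Mean = α/β = 59.6/9.8 = 6.0816.
Mean > mode: the posterior has a right tail.

maximum a posteriori estimate = 5.9796, posterior expectation = 6.0816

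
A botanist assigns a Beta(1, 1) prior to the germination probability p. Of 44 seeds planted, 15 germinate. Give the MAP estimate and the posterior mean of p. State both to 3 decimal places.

Posterior: Beta(1+15, 1+29) = Beta(16, 30).
Mode = (16−1)/(16+30−2) = 15/44 = 0.341.
With a flat prior the MAP equals the MLE, 15/44.
Mean = 16/(16+30) = 16/46 = 0.348.
Mean > mode: the posterior has a right tail.

MAP = 0.341, posterior mean = 0.348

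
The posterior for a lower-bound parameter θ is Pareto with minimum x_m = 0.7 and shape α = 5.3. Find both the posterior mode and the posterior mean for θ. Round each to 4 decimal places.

θ_MAP = 0.7000, E[θ|data] = 0.8628

The Pareto density is strictly decreasing on [x_m, ∞), so the mode is x_m = 0.7000.
Mean = α·x_m/(α−1) = 5.3·0.7/4.3 = 0.8628.
The posterior is right-skewed, so the mean exceeds the mode.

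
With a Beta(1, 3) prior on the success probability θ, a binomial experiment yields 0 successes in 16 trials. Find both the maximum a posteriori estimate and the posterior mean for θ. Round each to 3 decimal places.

θ_MAP = 0.000, E[θ|data] = 0.050

Posterior: Beta(1+0, 3+16) = Beta(1, 19).
Since α = 1 ≤ 1 and β > 1, the Beta density is monotone decreasing on [0,1]; the mode is at 0.
Mean = 1/(1+19) = 0.050.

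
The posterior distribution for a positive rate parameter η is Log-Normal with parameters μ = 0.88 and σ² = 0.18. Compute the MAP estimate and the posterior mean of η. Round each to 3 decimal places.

Mode = exp(μ − σ²) = exp(0.70) = 2.014.
Mean = exp(μ + σ²/2) = exp(0.970) = 2.638.

MAP = 2.014, posterior mean = 2.638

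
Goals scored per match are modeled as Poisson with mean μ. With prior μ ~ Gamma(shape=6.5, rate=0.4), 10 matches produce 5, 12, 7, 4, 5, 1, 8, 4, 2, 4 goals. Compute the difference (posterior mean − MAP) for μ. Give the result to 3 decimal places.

Σ counts = 52. Posterior: Gamma(shape = 6.5+52 = 58.5, rate = 0.4+10 = 10.4).
Mode = (α−1)/β = 57.5/10.4 = 5.529.
Mean = α/β = 58.5/10.4 = 5.625.
Difference = 5.625 − 5.529 = 0.096.

0.096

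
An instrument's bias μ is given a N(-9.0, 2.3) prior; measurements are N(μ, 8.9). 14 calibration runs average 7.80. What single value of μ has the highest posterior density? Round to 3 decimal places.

4.162

Posterior for μ is Normal. Precision-weighted mean: (1/2.3·-9.0 + 14/8.9·7.80) / (1/2.3 + 14/8.9) = 4.162.
A Normal posterior is symmetric, so mode = mean.
This is the posterior mode — the MAP estimate.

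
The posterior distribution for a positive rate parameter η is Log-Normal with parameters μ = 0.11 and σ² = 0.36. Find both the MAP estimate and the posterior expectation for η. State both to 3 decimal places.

MAP = 0.779; posterior mean = 1.336

Mode = exp(μ − σ²) = exp(-0.25) = 0.779.
Mean = exp(μ + σ²/2) = exp(0.290) = 1.336.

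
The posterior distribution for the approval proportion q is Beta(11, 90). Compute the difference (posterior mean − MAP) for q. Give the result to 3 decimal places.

Mode = (11−1)/(11+90−2) = 10/99 = 0.101.
Mean = 11/(11+90) = 11/101 = 0.109.
Difference = 0.109 − 0.101 = 0.008.

0.008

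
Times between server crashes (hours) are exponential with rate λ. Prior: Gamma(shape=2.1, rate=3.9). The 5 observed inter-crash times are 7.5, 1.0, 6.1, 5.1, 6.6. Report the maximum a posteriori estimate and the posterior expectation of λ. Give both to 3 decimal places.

Σ times = 26.3. Posterior: Gamma(shape = 2.1+5 = 7.1, rate = 3.9+26.3 = 30.2).
Mode = (α−1)/β = 6.1/30.2 = 0.202.
Mean = α/β = 7.1/30.2 = 0.235.

λ_MAP = 0.202, E[λ|data] = 0.235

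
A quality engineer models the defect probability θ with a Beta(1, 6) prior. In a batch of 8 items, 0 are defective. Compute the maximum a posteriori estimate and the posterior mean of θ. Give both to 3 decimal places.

Posterior: Beta(1+0, 6+8) = Beta(1, 14).
Since α = 1 ≤ 1 and β > 1, the Beta density is monotone decreasing on [0,1]; the mode is at 0.
Mean = 1/(1+14) = 0.067.

MAP: 0.000. Posterior mean: 0.067.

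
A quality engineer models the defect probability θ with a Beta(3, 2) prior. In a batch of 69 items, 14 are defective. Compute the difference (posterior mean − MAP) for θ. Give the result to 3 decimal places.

Posterior: Beta(3+14, 2+55) = Beta(17, 57).
Mode = (17−1)/(17+57−2) = 16/72 = 0.222.
Mean = 17/(17+57) = 17/74 = 0.230.
Difference = 0.230 − 0.222 = 0.008.
Right-skewed posterior ⇒ mode < mean.

0.008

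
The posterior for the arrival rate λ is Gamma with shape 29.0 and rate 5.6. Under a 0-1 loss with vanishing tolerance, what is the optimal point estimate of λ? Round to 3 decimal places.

Mode = (α−1)/β = 28.0/5.6 = 5.000.
Mean = α/β = 29.0/5.6 = 5.179.
This is the posterior mode — the MAP estimate.

5.000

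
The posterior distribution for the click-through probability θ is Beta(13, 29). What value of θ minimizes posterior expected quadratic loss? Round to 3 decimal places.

0.310

Mode = (13−1)/(13+29−2) = 12/40 = 0.300.
Mean = 13/(13+29) = 13/42 = 0.310.
Quadratic loss ⇒ the optimal estimator is the posterior mean.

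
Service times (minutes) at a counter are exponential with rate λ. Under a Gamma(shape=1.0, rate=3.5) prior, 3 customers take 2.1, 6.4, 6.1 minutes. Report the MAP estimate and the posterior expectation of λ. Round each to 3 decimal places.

MAP: 0.166. Posterior mean: 0.221.

Σ times = 14.6. Posterior: Gamma(shape = 1.0+3 = 4.0, rate = 3.5+14.6 = 18.1).
Mode = (α−1)/β = 3.0/18.1 = 0.166.
Mean = α/β = 4.0/18.1 = 0.221.
Mean > mode: the posterior has a right tail.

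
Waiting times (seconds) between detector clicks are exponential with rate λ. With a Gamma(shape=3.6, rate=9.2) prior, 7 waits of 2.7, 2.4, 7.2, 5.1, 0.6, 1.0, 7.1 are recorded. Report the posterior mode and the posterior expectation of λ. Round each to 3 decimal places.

MAP: 0.272. Posterior mean: 0.300.

Σ times = 26.1. Posterior: Gamma(shape = 3.6+7 = 10.6, rate = 9.2+26.1 = 35.3).
Mode = (α−1)/β = 9.6/35.3 = 0.272.
Mean = α/β = 10.6/35.3 = 0.300.
The posterior is right-skewed, so the mean exceeds the mode.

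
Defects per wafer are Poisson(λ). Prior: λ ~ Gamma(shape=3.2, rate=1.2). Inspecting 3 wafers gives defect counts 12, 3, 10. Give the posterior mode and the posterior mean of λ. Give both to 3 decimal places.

λ_MAP = 6.476, E[λ|data] = 6.714

Σ counts = 25. Posterior: Gamma(shape = 3.2+25 = 28.2, rate = 1.2+3 = 4.2).
Mode = (α−1)/β = 27.2/4.2 = 6.476.
Mean = α/β = 28.2/4.2 = 6.714.
The posterior is right-skewed, so the mean exceeds the mode.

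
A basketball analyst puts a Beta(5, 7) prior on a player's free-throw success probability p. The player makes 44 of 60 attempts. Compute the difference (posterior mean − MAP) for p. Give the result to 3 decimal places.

Posterior: Beta(5+44, 7+16) = Beta(49, 23).
Mode = (49−1)/(49+23−2) = 48/70 = 0.686.
Mean = 49/(49+23) = 49/72 = 0.681.
Difference = 0.681 − 0.686 = -0.005.
The posterior is left-skewed, so the mode exceeds the mean.

-0.005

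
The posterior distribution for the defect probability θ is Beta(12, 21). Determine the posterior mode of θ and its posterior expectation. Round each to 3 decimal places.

Mode = (12−1)/(12+21−2) = 11/31 = 0.355.
Mean = 12/(12+21) = 12/33 = 0.364.

MAP: 0.355. Posterior mean: 0.364.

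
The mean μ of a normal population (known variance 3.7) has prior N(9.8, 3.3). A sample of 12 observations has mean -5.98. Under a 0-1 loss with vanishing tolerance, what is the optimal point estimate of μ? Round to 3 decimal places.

Posterior for μ is Normal. Precision-weighted mean: (1/3.3·9.8 + 12/3.7·-5.98) / (1/3.3 + 12/3.7) = -4.632.
A Normal posterior is symmetric, so mode = mean.
This is the posterior mode — the MAP estimate.

-4.632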